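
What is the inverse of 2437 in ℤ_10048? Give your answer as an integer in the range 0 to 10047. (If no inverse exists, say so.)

Run Euclid on (10048, 2437):
10048 = 4·2437 + 300
2437 = 8·300 + 37
300 = 8·37 + 4
37 = 9·4 + 1
4 = 4·1 + 0
The gcd is 1. Working backward:
1 = 37 − 9·4
1 = −9·300 + 73·37
1 = 73·2437 − 593·300
1 = −593·10048 + 2445·2437
So 2437·2445 ≡ 1 (mod 10048).

2445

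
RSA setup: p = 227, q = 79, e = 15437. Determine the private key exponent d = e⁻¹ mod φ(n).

φ(n) = (p−1)(q−1) = 226·78 = 17628.
Need d with 15437·d ≡ 1 (mod 17628). Apply the extended Euclidean algorithm:
17628 = 1×15437 + 2191
15437 = 7×2191 + 100
2191 = 21×100 + 91
100 = 1×91 + 9
91 = 10×9 + 1
9 = 9×1 + 0
Back-substitute:
1 = 91 − 10·9
1 = −10·100 + 11·91
1 = 11·2191 − 241·100
1 = −241·15437 + 1698·2191
1 = 1698·17628 − 1939·15437
So 15437·(-1939) ≡ 1 (mod 17628), hence d ≡ -1939 ≡ 15689 (mod 17628).

15689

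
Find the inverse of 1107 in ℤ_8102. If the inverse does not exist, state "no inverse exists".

5233

gcd(8102, 1107) by repeated division:
8102 = 7×1107 + 353
1107 = 3×353 + 48
353 = 7×48 + 17
48 = 2×17 + 14
17 = 1×14 + 3
14 = 4×3 + 2
3 = 1×2 + 1
2 = 2×1 + 0
The gcd is 1. Working backward:
1 = 3 − 2
1 = −14 + 5·3
1 = 5·17 − 6·14
1 = −6·48 + 17·17
1 = 17·353 − 125·48
1 = −125·1107 + 392·353
1 = 392·8102 − 2869·1107
Hence 1107⁻¹ ≡ -2869 ≡ 5233 (mod 8102).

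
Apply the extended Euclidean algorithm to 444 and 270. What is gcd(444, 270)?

Apply Euclid's algorithm to 444 and 270:
444 = 1*270 + 174
270 = 1*174 + 96
174 = 1*96 + 78
96 = 1*78 + 18
78 = 4*18 + 6
18 = 3*6 + 0
gcd(444, 270) = 6.
Back-substituting:
6 = 78 − 4·18
6 = −4·96 + 5·78
6 = 5·174 − 9·96
6 = −9·270 + 14·174
6 = 14·444 − 23·270
So 6 = (14)·444 + (-23)·270.

6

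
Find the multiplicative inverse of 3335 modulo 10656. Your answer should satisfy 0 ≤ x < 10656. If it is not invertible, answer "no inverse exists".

Extended Euclidean algorithm:
10656 = 3·3335 + 651
3335 = 5·651 + 80
651 = 8·80 + 11
80 = 7·11 + 3
11 = 3·3 + 2
3 = 1·2 + 1
2 = 2·1 + 0
gcd = 1, so the inverse exists. Back-substitute:
1 = 3 − 2
1 = −11 + 4·3
1 = 4·80 − 29·11
1 = −29·651 + 236·80
1 = 236·3335 − 1209·651
1 = −1209·10656 + 3863·3335
So 3335·3863 ≡ 1 (mod 10656).

3863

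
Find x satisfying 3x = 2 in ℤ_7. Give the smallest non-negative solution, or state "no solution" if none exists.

First find gcd(3, 7):
7 = 2·3 + 1
3 = 3·1 + 0
gcd = 1, so a unique solution mod 7 exists.
Back-substitute for the Bézout coefficients:
1 = 7 − 2·3
So 3·(-2) ≡ 1 (mod 7), giving 3⁻¹ ≡ 5.
x ≡ 3⁻¹·2 ≡ 5·2 ≡ 3 (mod 7).

3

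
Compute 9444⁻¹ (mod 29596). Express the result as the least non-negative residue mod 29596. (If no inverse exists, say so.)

no inverse exists

Compute gcd(9444, 29596):
29596 = 3*9444 + 1264
9444 = 7*1264 + 596
1264 = 2*596 + 72
596 = 8*72 + 20
72 = 3*20 + 12
20 = 1*12 + 8
12 = 1*8 + 4
8 = 2*4 + 0
The gcd is 4, not 1, hence no inverse exists.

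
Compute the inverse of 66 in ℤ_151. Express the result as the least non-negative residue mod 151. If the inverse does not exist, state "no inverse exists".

Extended Euclidean algorithm:
151 = 2*66 + 19
66 = 3*19 + 9
19 = 2*9 + 1
9 = 9*1 + 0
Since gcd(66, 151) = 1, back-substitute to write 1 as a combination:
1 = 19 − 2·9
1 = −2·66 + 7·19
1 = 7·151 − 16·66
Thus 66·(-16) ≡ 1 (mod 151); reducing, -16 mod 151 = 135.

135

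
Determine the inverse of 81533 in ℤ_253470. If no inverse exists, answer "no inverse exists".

222497

Run Euclid on (253470, 81533):
253470 = 3*81533 + 8871
81533 = 9*8871 + 1694
8871 = 5*1694 + 401
1694 = 4*401 + 90
401 = 4*90 + 41
90 = 2*41 + 8
41 = 5*8 + 1
8 = 8*1 + 0
Since gcd(81533, 253470) = 1, back-substitute to write 1 as a combination:
1 = 41 − 5·8
1 = −5·90 + 11·41
1 = 11·401 − 49·90
1 = −49·1694 + 207·401
1 = 207·8871 − 1084·1694
1 = −1084·81533 + 9963·8871
1 = 9963·253470 − 30973·81533
Hence 81533⁻¹ ≡ -30973 ≡ 222497 (mod 253470).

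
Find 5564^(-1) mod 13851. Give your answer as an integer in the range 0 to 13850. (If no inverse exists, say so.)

1526

gcd(13851, 5564) by repeated division:
13851 = 2*5564 + 2723
5564 = 2*2723 + 118
2723 = 23*118 + 9
118 = 13*9 + 1
9 = 9*1 + 0
Since gcd(5564, 13851) = 1, back-substitute to write 1 as a combination:
1 = 118 − 13·9
1 = −13·2723 + 300·118
1 = 300·5564 − 613·2723
1 = −613·13851 + 1526·5564
So 5564·1526 ≡ 1 (mod 13851).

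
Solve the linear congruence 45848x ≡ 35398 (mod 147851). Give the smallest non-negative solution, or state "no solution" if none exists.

5412

First find gcd(45848, 147851):
147851 = 3*45848 + 10307
45848 = 4*10307 + 4620
10307 = 2*4620 + 1067
4620 = 4*1067 + 352
1067 = 3*352 + 11
352 = 32*11 + 0
gcd = 11 and 11 | 35398, so solutions exist. Divide through by 11: 4168x ≡ 3218 (mod 13441).
Now find 4168⁻¹ mod 13441:
13441 = 3·4168 + 937
4168 = 4·937 + 420
937 = 2·420 + 97
420 = 4·97 + 32
97 = 3·32 + 1
32 = 32·1 + 0
Back-substitute:
1 = 97 − 3·32
1 = −3·420 + 13·97
1 = 13·937 − 29·420
1 = −29·4168 + 129·937
1 = 129·13441 − 416·4168
So 4168·(-416) ≡ 1 (mod 13441), i.e. 4168⁻¹ ≡ 13025.
Then x ≡ 13025·3218 ≡ 5412 (mod 13441); the smallest non-negative solution is x = 5412.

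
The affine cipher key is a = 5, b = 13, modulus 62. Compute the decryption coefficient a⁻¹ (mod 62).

25

Run Euclid on (62, 5):
62 = 12×5 + 2
5 = 2×2 + 1
2 = 2×1 + 0
gcd = 1, so the inverse exists. Back-substitute:
1 = 5 − 2·2
1 = −2·62 + 25·5
So 5·25 ≡ 1 (mod 62).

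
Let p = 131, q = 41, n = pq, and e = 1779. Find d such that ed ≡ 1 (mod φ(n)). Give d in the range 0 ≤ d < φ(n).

φ(n) = (p−1)(q−1) = 130·40 = 5200.
Need d with 1779·d ≡ 1 (mod 5200). Apply the extended Euclidean algorithm:
5200 = 2*1779 + 1642
1779 = 1*1642 + 137
1642 = 11*137 + 135
137 = 1*135 + 2
135 = 67*2 + 1
2 = 2*1 + 0
Back-substitute:
1 = 135 − 67·2
1 = −67·137 + 68·135
1 = 68·1642 − 815·137
1 = −815·1779 + 883·1642
1 = 883·5200 − 2581·1779
So 1779·(-2581) ≡ 1 (mod 5200), hence d ≡ -2581 ≡ 2619 (mod 5200).

2619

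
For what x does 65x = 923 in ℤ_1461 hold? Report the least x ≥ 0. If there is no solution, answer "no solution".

First find gcd(65, 1461):
1461 = 22·65 + 31
65 = 2·31 + 3
31 = 10·3 + 1
3 = 3·1 + 0
gcd = 1, so a unique solution mod 1461 exists.
Back-substitute for the Bézout coefficients:
1 = 31 − 10·3
1 = −10·65 + 21·31
1 = 21·1461 − 472·65
So 65·(-472) ≡ 1 (mod 1461), giving 65⁻¹ ≡ 989.
x ≡ 65⁻¹·923 ≡ 989·923 ≡ 1183 (mod 1461).

1183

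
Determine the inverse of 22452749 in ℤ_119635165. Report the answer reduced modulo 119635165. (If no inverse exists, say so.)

Run Euclid on (119635165, 22452749):
119635165 = 5·22452749 + 7371420
22452749 = 3·7371420 + 338489
7371420 = 21·338489 + 263151
338489 = 1·263151 + 75338
263151 = 3·75338 + 37137
75338 = 2·37137 + 1064
37137 = 34·1064 + 961
1064 = 1·961 + 103
961 = 9·103 + 34
103 = 3·34 + 1
34 = 34·1 + 0
gcd = 1, so the inverse exists. Back-substitute:
1 = 103 − 3·34
1 = −3·961 + 28·103
1 = 28·1064 − 31·961
1 = −31·37137 + 1082·1064
1 = 1082·75338 − 2195·37137
1 = −2195·263151 + 7667·75338
1 = 7667·338489 − 9862·263151
1 = −9862·7371420 + 214769·338489
1 = 214769·22452749 − 654169·7371420
1 = −654169·119635165 + 3485614·22452749
So 22452749·3485614 ≡ 1 (mod 119635165).

3485614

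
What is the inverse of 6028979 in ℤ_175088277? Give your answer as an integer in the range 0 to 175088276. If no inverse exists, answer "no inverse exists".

Run Euclid on (175088277, 6028979):
175088277 = 29·6028979 + 247886
6028979 = 24·247886 + 79715
247886 = 3·79715 + 8741
79715 = 9·8741 + 1046
8741 = 8·1046 + 373
1046 = 2·373 + 300
373 = 1·300 + 73
300 = 4·73 + 8
73 = 9·8 + 1
8 = 8·1 + 0
Since gcd(6028979, 175088277) = 1, back-substitute to write 1 as a combination:
1 = 73 − 9·8
1 = −9·300 + 37·73
1 = 37·373 − 46·300
1 = −46·1046 + 129·373
1 = 129·8741 − 1078·1046
1 = −1078·79715 + 9831·8741
1 = 9831·247886 − 30571·79715
1 = −30571·6028979 + 743535·247886
1 = 743535·175088277 − 21593086·6028979
Hence 6028979⁻¹ ≡ -21593086 ≡ 153495191 (mod 175088277).

153495191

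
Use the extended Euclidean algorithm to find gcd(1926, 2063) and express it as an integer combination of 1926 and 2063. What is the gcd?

Euclidean algorithm:
2063 = 1*1926 + 137
1926 = 14*137 + 8
137 = 17*8 + 1
8 = 8*1 + 0
gcd(1926, 2063) = 1.
Express as a combination:
1 = 137 − 17·8
1 = −17·1926 + 239·137
1 = 239·2063 − 256·1926
So 1 = (239)·2063 + (-256)·1926.

1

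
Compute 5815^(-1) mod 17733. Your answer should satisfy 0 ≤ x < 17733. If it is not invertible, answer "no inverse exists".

Apply the Euclidean algorithm to 17733 and 5815:
17733 = 3×5815 + 288
5815 = 20×288 + 55
288 = 5×55 + 13
55 = 4×13 + 3
13 = 4×3 + 1
3 = 3×1 + 0
The gcd is 1. Working backward:
1 = 13 − 4·3
1 = −4·55 + 17·13
1 = 17·288 − 89·55
1 = −89·5815 + 1797·288
1 = 1797·17733 − 5480·5815
So 5815·(-5480) ≡ 1 (mod 17733), and -5480 ≡ 12253 (mod 17733).

12253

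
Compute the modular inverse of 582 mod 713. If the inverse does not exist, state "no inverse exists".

Extended Euclidean algorithm:
713 = 1*582 + 131
582 = 4*131 + 58
131 = 2*58 + 15
58 = 3*15 + 13
15 = 1*13 + 2
13 = 6*2 + 1
2 = 2*1 + 0
Since gcd(582, 713) = 1, back-substitute to write 1 as a combination:
1 = 13 − 6·2
1 = −6·15 + 7·13
1 = 7·58 − 27·15
1 = −27·131 + 61·58
1 = 61·582 − 271·131
1 = −271·713 + 332·582
So 582·332 ≡ 1 (mod 713).

332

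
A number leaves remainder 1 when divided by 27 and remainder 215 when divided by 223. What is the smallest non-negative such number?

1999

Write x = 1 + 27·k. Then 27·k ≡ 215 − 1 ≡ 214 (mod 223).
Need 27⁻¹ mod 223. Extended Euclid on (223, 27):
223 = 8×27 + 7
27 = 3×7 + 6
7 = 1×6 + 1
6 = 6×1 + 0
Back-substitute:
1 = 7 − 6
1 = −27 + 4·7
1 = 4·223 − 33·27
27⁻¹ ≡ 190 (mod 223), so k ≡ 190·214 ≡ 74 (mod 223).
x = 1 + 27·74 = 1999.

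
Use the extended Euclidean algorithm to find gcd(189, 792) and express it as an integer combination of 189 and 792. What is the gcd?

9

Repeated division:
792 = 4*189 + 36
189 = 5*36 + 9
36 = 4*9 + 0
gcd(189, 792) = 9.
Working backward:
9 = 189 − 5·36
9 = −5·792 + 21·189
So 9 = (-5)·792 + (21)·189.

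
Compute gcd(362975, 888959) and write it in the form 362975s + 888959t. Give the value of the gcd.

Euclidean algorithm:
888959 = 2×362975 + 163009
362975 = 2×163009 + 36957
163009 = 4×36957 + 15181
36957 = 2×15181 + 6595
15181 = 2×6595 + 1991
6595 = 3×1991 + 622
1991 = 3×622 + 125
622 = 4×125 + 122
125 = 1×122 + 3
122 = 40×3 + 2
3 = 1×2 + 1
2 = 2×1 + 0
gcd(362975, 888959) = 1.
Working backward:
1 = 3 − 2
1 = −122 + 41·3
1 = 41·125 − 42·122
1 = −42·622 + 209·125
1 = 209·1991 − 669·622
1 = −669·6595 + 2216·1991
1 = 2216·15181 − 5101·6595
1 = −5101·36957 + 12418·15181
1 = 12418·163009 − 54773·36957
1 = −54773·362975 + 121964·163009
1 = 121964·888959 − 298701·362975
So 1 = (121964)·888959 + (-298701)·362975.

1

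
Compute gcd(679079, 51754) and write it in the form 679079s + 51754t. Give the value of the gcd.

Repeated division:
679079 = 13×51754 + 6277
51754 = 8×6277 + 1538
6277 = 4×1538 + 125
1538 = 12×125 + 38
125 = 3×38 + 11
38 = 3×11 + 5
11 = 2×5 + 1
5 = 5×1 + 0
gcd(679079, 51754) = 1.
Express as a combination:
1 = 11 − 2·5
1 = −2·38 + 7·11
1 = 7·125 − 23·38
1 = −23·1538 + 283·125
1 = 283·6277 − 1155·1538
1 = −1155·51754 + 9523·6277
1 = 9523·679079 − 124954·51754
So 1 = (9523)·679079 + (-124954)·51754.

1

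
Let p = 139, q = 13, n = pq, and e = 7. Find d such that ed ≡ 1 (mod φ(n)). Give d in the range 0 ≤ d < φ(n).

1183

φ(n) = (p−1)(q−1) = 138·12 = 1656.
Need d with 7·d ≡ 1 (mod 1656). Apply the extended Euclidean algorithm:
1656 = 236×7 + 4
7 = 1×4 + 3
4 = 1×3 + 1
3 = 3×1 + 0
Back-substitute:
1 = 4 − 3
1 = −7 + 2·4
1 = 2·1656 − 473·7
So 7·(-473) ≡ 1 (mod 1656), hence d ≡ -473 ≡ 1183 (mod 1656).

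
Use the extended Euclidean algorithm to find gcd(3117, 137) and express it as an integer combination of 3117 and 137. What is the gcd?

1

Apply Euclid's algorithm to 3117 and 137:
3117 = 22*137 + 103
137 = 1*103 + 34
103 = 3*34 + 1
34 = 34*1 + 0
gcd(3117, 137) = 1.
Working backward:
1 = 103 − 3·34
1 = −3·137 + 4·103
1 = 4·3117 − 91·137
So 1 = (4)·3117 + (-91)·137.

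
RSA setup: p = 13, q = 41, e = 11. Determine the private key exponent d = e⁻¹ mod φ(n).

131

φ(n) = (p−1)(q−1) = 12·40 = 480.
Need d with 11·d ≡ 1 (mod 480). Apply the extended Euclidean algorithm:
480 = 43·11 + 7
11 = 1·7 + 4
7 = 1·4 + 3
4 = 1·3 + 1
3 = 3·1 + 0
Back-substitute:
1 = 4 − 3
1 = −7 + 2·4
1 = 2·11 − 3·7
1 = −3·480 + 131·11
So 11·131 ≡ 1 (mod 480), hence d = 131.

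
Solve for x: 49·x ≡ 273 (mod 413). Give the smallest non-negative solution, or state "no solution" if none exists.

14

First find gcd(49, 413):
413 = 8·49 + 21
49 = 2·21 + 7
21 = 3·7 + 0
gcd = 7 and 7 | 273, so solutions exist. Divide through by 7: 7x ≡ 39 (mod 59).
Now find 7⁻¹ mod 59:
59 = 8*7 + 3
7 = 2*3 + 1
3 = 3*1 + 0
Back-substitute:
1 = 7 − 2·3
1 = −2·59 + 17·7
So 7⁻¹ ≡ 17 (mod 59).
Then x ≡ 17·39 ≡ 14 (mod 59); the smallest non-negative solution is x = 14.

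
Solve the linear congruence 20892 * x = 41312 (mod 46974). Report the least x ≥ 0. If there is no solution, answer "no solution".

no solution

gcd(20892, 46974):
46974 = 2·20892 + 5190
20892 = 4·5190 + 132
5190 = 39·132 + 42
132 = 3·42 + 6
42 = 7·6 + 0
gcd = 6, but 6 ∤ 41312, so the congruence has no solution.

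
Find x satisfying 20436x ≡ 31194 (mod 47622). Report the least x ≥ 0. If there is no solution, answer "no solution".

First find gcd(20436, 47622):
47622 = 2*20436 + 6750
20436 = 3*6750 + 186
6750 = 36*186 + 54
186 = 3*54 + 24
54 = 2*24 + 6
24 = 4*6 + 0
gcd = 6 and 6 | 31194, so solutions exist. Divide through by 6: 3406x ≡ 5199 (mod 7937).
Now find 3406⁻¹ mod 7937:
7937 = 2×3406 + 1125
3406 = 3×1125 + 31
1125 = 36×31 + 9
31 = 3×9 + 4
9 = 2×4 + 1
4 = 4×1 + 0
Back-substitute:
1 = 9 − 2·4
1 = −2·31 + 7·9
1 = 7·1125 − 254·31
1 = −254·3406 + 769·1125
1 = 769·7937 − 1792·3406
So 3406·(-1792) ≡ 1 (mod 7937), i.e. 3406⁻¹ ≡ 6145.
Then x ≡ 6145·5199 ≡ 1430 (mod 7937); the smallest non-negative solution is x = 1430.

1430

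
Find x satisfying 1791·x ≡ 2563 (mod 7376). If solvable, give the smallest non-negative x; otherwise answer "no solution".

2909

First find gcd(1791, 7376):
7376 = 4·1791 + 212
1791 = 8·212 + 95
212 = 2·95 + 22
95 = 4·22 + 7
22 = 3·7 + 1
7 = 7·1 + 0
gcd = 1, so a unique solution mod 7376 exists.
Back-substitute for the Bézout coefficients:
1 = 22 − 3·7
1 = −3·95 + 13·22
1 = 13·212 − 29·95
1 = −29·1791 + 245·212
1 = 245·7376 − 1009·1791
So 1791·(-1009) ≡ 1 (mod 7376), giving 1791⁻¹ ≡ 6367.
x ≡ 1791⁻¹·2563 ≡ 6367·2563 ≡ 2909 (mod 7376).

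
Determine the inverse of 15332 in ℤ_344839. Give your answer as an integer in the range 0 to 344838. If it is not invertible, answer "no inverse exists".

240861

Apply the Euclidean algorithm to 344839 and 15332:
344839 = 22*15332 + 7535
15332 = 2*7535 + 262
7535 = 28*262 + 199
262 = 1*199 + 63
199 = 3*63 + 10
63 = 6*10 + 3
10 = 3*3 + 1
3 = 3*1 + 0
gcd = 1, so the inverse exists. Back-substitute:
1 = 10 − 3·3
1 = −3·63 + 19·10
1 = 19·199 − 60·63
1 = −60·262 + 79·199
1 = 79·7535 − 2272·262
1 = −2272·15332 + 4623·7535
1 = 4623·344839 − 103978·15332
Hence 15332⁻¹ ≡ -103978 ≡ 240861 (mod 344839).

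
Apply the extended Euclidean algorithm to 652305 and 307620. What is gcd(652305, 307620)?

15

Apply Euclid's algorithm to 652305 and 307620:
652305 = 2*307620 + 37065
307620 = 8*37065 + 11100
37065 = 3*11100 + 3765
11100 = 2*3765 + 3570
3765 = 1*3570 + 195
3570 = 18*195 + 60
195 = 3*60 + 15
60 = 4*15 + 0
gcd(652305, 307620) = 15.
Working backward:
15 = 195 − 3·60
15 = −3·3570 + 55·195
15 = 55·3765 − 58·3570
15 = −58·11100 + 171·3765
15 = 171·37065 − 571·11100
15 = −571·307620 + 4739·37065
15 = 4739·652305 − 10049·307620
So 15 = (4739)·652305 + (-10049)·307620.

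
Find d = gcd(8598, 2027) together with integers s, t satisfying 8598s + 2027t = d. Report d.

Apply Euclid's algorithm to 8598 and 2027:
8598 = 4×2027 + 490
2027 = 4×490 + 67
490 = 7×67 + 21
67 = 3×21 + 4
21 = 5×4 + 1
4 = 4×1 + 0
gcd(8598, 2027) = 1.
Express as a combination:
1 = 21 − 5·4
1 = −5·67 + 16·21
1 = 16·490 − 117·67
1 = −117·2027 + 484·490
1 = 484·8598 − 2053·2027
So 1 = (484)·8598 + (-2053)·2027.

1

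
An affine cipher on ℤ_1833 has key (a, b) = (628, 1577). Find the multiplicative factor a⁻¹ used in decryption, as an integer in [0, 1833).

gcd(1833, 628) by repeated division:
1833 = 2·628 + 577
628 = 1·577 + 51
577 = 11·51 + 16
51 = 3·16 + 3
16 = 5·3 + 1
3 = 3·1 + 0
gcd = 1, so the inverse exists. Back-substitute:
1 = 16 − 5·3
1 = −5·51 + 16·16
1 = 16·577 − 181·51
1 = −181·628 + 197·577
1 = 197·1833 − 575·628
So 628·(-575) ≡ 1 (mod 1833), and -575 ≡ 1258 (mod 1833).

1258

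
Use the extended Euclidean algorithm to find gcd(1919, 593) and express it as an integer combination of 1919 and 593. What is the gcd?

Euclidean algorithm:
1919 = 3·593 + 140
593 = 4·140 + 33
140 = 4·33 + 8
33 = 4·8 + 1
8 = 8·1 + 0
gcd(1919, 593) = 1.
Working backward:
1 = 33 − 4·8
1 = −4·140 + 17·33
1 = 17·593 − 72·140
1 = −72·1919 + 233·593
So 1 = (-72)·1919 + (233)·593.

1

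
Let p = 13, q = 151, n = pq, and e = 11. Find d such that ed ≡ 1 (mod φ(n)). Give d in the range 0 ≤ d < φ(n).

491

φ(n) = (p−1)(q−1) = 12·150 = 1800.
Need d with 11·d ≡ 1 (mod 1800). Apply the extended Euclidean algorithm:
1800 = 163×11 + 7
11 = 1×7 + 4
7 = 1×4 + 3
4 = 1×3 + 1
3 = 3×1 + 0
Back-substitute:
1 = 4 − 3
1 = −7 + 2·4
1 = 2·11 − 3·7
1 = −3·1800 + 491·11
So 11·491 ≡ 1 (mod 1800), hence d = 491.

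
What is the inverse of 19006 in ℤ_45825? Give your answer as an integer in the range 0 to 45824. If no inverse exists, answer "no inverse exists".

Compute gcd(19006, 45825):
45825 = 2×19006 + 7813
19006 = 2×7813 + 3380
7813 = 2×3380 + 1053
3380 = 3×1053 + 221
1053 = 4×221 + 169
221 = 1×169 + 52
169 = 3×52 + 13
52 = 4×13 + 0
gcd(19006, 45825) = 13 ≠ 1, so 19006 has no multiplicative inverse modulo 45825.

no inverse exists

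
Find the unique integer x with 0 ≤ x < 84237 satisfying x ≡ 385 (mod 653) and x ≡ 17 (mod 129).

54584

Write x = 385 + 653·k. Then 653·k ≡ 17 − 385 ≡ 19 (mod 129).
Need 653⁻¹ mod 129. Extended Euclid on (129, 8):
129 = 16*8 + 1
8 = 8*1 + 0
Back-substitute:
1 = 129 − 16·8
653⁻¹ ≡ 113 (mod 129), so k ≡ 113·19 ≡ 83 (mod 129).
x = 385 + 653·83 = 54584.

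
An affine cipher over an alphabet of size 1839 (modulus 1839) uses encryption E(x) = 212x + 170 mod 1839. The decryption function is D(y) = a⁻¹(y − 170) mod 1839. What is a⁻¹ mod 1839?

gcd(1839, 212) by repeated division:
1839 = 8·212 + 143
212 = 1·143 + 69
143 = 2·69 + 5
69 = 13·5 + 4
5 = 1·4 + 1
4 = 4·1 + 0
The gcd is 1. Working backward:
1 = 5 − 4
1 = −69 + 14·5
1 = 14·143 − 29·69
1 = −29·212 + 43·143
1 = 43·1839 − 373·212
So 212·(-373) ≡ 1 (mod 1839), and -373 ≡ 1466 (mod 1839).

1466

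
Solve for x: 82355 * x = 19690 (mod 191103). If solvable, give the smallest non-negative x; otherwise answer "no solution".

78386

First find gcd(82355, 191103):
191103 = 2×82355 + 26393
82355 = 3×26393 + 3176
26393 = 8×3176 + 985
3176 = 3×985 + 221
985 = 4×221 + 101
221 = 2×101 + 19
101 = 5×19 + 6
19 = 3×6 + 1
6 = 6×1 + 0
gcd = 1, so a unique solution mod 191103 exists.
Back-substitute for the Bézout coefficients:
1 = 19 − 3·6
1 = −3·101 + 16·19
1 = 16·221 − 35·101
1 = −35·985 + 156·221
1 = 156·3176 − 503·985
1 = −503·26393 + 4180·3176
1 = 4180·82355 − 13043·26393
1 = −13043·191103 + 30266·82355
So 82355·(30266) ≡ 1 (mod 191103), giving 82355⁻¹ ≡ 30266.
x ≡ 82355⁻¹·19690 ≡ 30266·19690 ≡ 78386 (mod 191103).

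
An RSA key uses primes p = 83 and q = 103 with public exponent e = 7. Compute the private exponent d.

φ(n) = (p−1)(q−1) = 82·102 = 8364.
Need d with 7·d ≡ 1 (mod 8364). Apply the extended Euclidean algorithm:
8364 = 1194·7 + 6
7 = 1·6 + 1
6 = 6·1 + 0
Back-substitute:
1 = 7 − 6
1 = −8364 + 1195·7
So 7·1195 ≡ 1 (mod 8364), hence d = 1195.

1195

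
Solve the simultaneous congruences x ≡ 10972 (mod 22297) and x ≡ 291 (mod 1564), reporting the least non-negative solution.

11939867

Write x = 10972 + 22297·k. Then 22297·k ≡ 291 − 10972 ≡ 267 (mod 1564).
Need 22297⁻¹ mod 1564. Extended Euclid on (1564, 401):
1564 = 3*401 + 361
401 = 1*361 + 40
361 = 9*40 + 1
40 = 40*1 + 0
Back-substitute:
1 = 361 − 9·40
1 = −9·401 + 10·361
1 = 10·1564 − 39·401
22297⁻¹ ≡ 1525 (mod 1564), so k ≡ 1525·267 ≡ 535 (mod 1564).
x = 10972 + 22297·535 = 11939867.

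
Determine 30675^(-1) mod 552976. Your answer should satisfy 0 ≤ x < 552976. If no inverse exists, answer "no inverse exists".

gcd(552976, 30675) by repeated division:
552976 = 18×30675 + 826
30675 = 37×826 + 113
826 = 7×113 + 35
113 = 3×35 + 8
35 = 4×8 + 3
8 = 2×3 + 2
3 = 1×2 + 1
2 = 2×1 + 0
Since gcd(30675, 552976) = 1, back-substitute to write 1 as a combination:
1 = 3 − 2
1 = −8 + 3·3
1 = 3·35 − 13·8
1 = −13·113 + 42·35
1 = 42·826 − 307·113
1 = −307·30675 + 11401·826
1 = 11401·552976 − 205525·30675
So 30675·(-205525) ≡ 1 (mod 552976), and -205525 ≡ 347451 (mod 552976).

347451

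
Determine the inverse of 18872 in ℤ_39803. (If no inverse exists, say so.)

gcd(39803, 18872) by repeated division:
39803 = 2×18872 + 2059
18872 = 9×2059 + 341
2059 = 6×341 + 13
341 = 26×13 + 3
13 = 4×3 + 1
3 = 3×1 + 0
gcd = 1, so the inverse exists. Back-substitute:
1 = 13 − 4·3
1 = −4·341 + 105·13
1 = 105·2059 − 634·341
1 = −634·18872 + 5811·2059
1 = 5811·39803 − 12256·18872
So 18872·(-12256) ≡ 1 (mod 39803), and -12256 ≡ 27547 (mod 39803).

27547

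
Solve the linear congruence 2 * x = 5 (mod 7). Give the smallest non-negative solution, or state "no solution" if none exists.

6

First find gcd(2, 7):
7 = 3×2 + 1
2 = 2×1 + 0
gcd = 1, so a unique solution mod 7 exists.
Back-substitute for the Bézout coefficients:
1 = 7 − 3·2
So 2·(-3) ≡ 1 (mod 7), giving 2⁻¹ ≡ 4.
x ≡ 2⁻¹·5 ≡ 4·5 ≡ 6 (mod 7).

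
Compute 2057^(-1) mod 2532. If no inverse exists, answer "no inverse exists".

629

Run Euclid on (2532, 2057):
2532 = 1·2057 + 475
2057 = 4·475 + 157
475 = 3·157 + 4
157 = 39·4 + 1
4 = 4·1 + 0
The gcd is 1. Working backward:
1 = 157 − 39·4
1 = −39·475 + 118·157
1 = 118·2057 − 511·475
1 = −511·2532 + 629·2057
So 2057·629 ≡ 1 (mod 2532).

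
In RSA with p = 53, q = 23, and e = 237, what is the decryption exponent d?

φ(n) = (p−1)(q−1) = 52·22 = 1144.
Need d with 237·d ≡ 1 (mod 1144). Apply the extended Euclidean algorithm:
1144 = 4×237 + 196
237 = 1×196 + 41
196 = 4×41 + 32
41 = 1×32 + 9
32 = 3×9 + 5
9 = 1×5 + 4
5 = 1×4 + 1
4 = 4×1 + 0
Back-substitute:
1 = 5 − 4
1 = −9 + 2·5
1 = 2·32 − 7·9
1 = −7·41 + 9·32
1 = 9·196 − 43·41
1 = −43·237 + 52·196
1 = 52·1144 − 251·237
So 237·(-251) ≡ 1 (mod 1144), hence d ≡ -251 ≡ 893 (mod 1144).

893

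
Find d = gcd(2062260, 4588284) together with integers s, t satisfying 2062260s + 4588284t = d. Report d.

12

Apply Euclid's algorithm to 4588284 and 2062260:
4588284 = 2×2062260 + 463764
2062260 = 4×463764 + 207204
463764 = 2×207204 + 49356
207204 = 4×49356 + 9780
49356 = 5×9780 + 456
9780 = 21×456 + 204
456 = 2×204 + 48
204 = 4×48 + 12
48 = 4×12 + 0
gcd(2062260, 4588284) = 12.
Back-substituting:
12 = 204 − 4·48
12 = −4·456 + 9·204
12 = 9·9780 − 193·456
12 = −193·49356 + 974·9780
12 = 974·207204 − 4089·49356
12 = −4089·463764 + 9152·207204
12 = 9152·2062260 − 40697·463764
12 = −40697·4588284 + 90546·2062260
So 12 = (-40697)·4588284 + (90546)·2062260.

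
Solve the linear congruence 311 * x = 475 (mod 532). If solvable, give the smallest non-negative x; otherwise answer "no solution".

513

First find gcd(311, 532):
532 = 1·311 + 221
311 = 1·221 + 90
221 = 2·90 + 41
90 = 2·41 + 8
41 = 5·8 + 1
8 = 8·1 + 0
gcd = 1, so a unique solution mod 532 exists.
Back-substitute for the Bézout coefficients:
1 = 41 − 5·8
1 = −5·90 + 11·41
1 = 11·221 − 27·90
1 = −27·311 + 38·221
1 = 38·532 − 65·311
So 311·(-65) ≡ 1 (mod 532), giving 311⁻¹ ≡ 467.
x ≡ 311⁻¹·475 ≡ 467·475 ≡ 513 (mod 532).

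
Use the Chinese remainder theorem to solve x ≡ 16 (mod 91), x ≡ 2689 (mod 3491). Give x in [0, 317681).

Write x = 16 + 91·k. Then 91·k ≡ 2689 − 16 ≡ 2673 (mod 3491).
Need 91⁻¹ mod 3491. Extended Euclid on (3491, 91):
3491 = 38*91 + 33
91 = 2*33 + 25
33 = 1*25 + 8
25 = 3*8 + 1
8 = 8*1 + 0
Back-substitute:
1 = 25 − 3·8
1 = −3·33 + 4·25
1 = 4·91 − 11·33
1 = −11·3491 + 422·91
91⁻¹ ≡ 422 (mod 3491), so k ≡ 422·2673 ≡ 413 (mod 3491).
x = 16 + 91·413 = 37599.

37599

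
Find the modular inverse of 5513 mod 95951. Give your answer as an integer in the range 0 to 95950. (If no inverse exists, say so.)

47201

Apply the Euclidean algorithm to 95951 and 5513:
95951 = 17*5513 + 2230
5513 = 2*2230 + 1053
2230 = 2*1053 + 124
1053 = 8*124 + 61
124 = 2*61 + 2
61 = 30*2 + 1
2 = 2*1 + 0
gcd = 1, so the inverse exists. Back-substitute:
1 = 61 − 30·2
1 = −30·124 + 61·61
1 = 61·1053 − 518·124
1 = −518·2230 + 1097·1053
1 = 1097·5513 − 2712·2230
1 = −2712·95951 + 47201·5513
So 5513·47201 ≡ 1 (mod 95951).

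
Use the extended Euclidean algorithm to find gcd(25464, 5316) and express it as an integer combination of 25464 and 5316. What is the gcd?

12

Repeated division:
25464 = 4*5316 + 4200
5316 = 1*4200 + 1116
4200 = 3*1116 + 852
1116 = 1*852 + 264
852 = 3*264 + 60
264 = 4*60 + 24
60 = 2*24 + 12
24 = 2*12 + 0
gcd(25464, 5316) = 12.
Back-substituting:
12 = 60 − 2·24
12 = −2·264 + 9·60
12 = 9·852 − 29·264
12 = −29·1116 + 38·852
12 = 38·4200 − 143·1116
12 = −143·5316 + 181·4200
12 = 181·25464 − 867·5316
So 12 = (181)·25464 + (-867)·5316.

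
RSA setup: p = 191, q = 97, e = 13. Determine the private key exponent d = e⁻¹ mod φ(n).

φ(n) = (p−1)(q−1) = 190·96 = 18240.
Need d with 13·d ≡ 1 (mod 18240). Apply the extended Euclidean algorithm:
18240 = 1403×13 + 1
13 = 13×1 + 0
Back-substitute:
1 = 18240 − 1403·13
So 13·(-1403) ≡ 1 (mod 18240), hence d ≡ -1403 ≡ 16837 (mod 18240).

16837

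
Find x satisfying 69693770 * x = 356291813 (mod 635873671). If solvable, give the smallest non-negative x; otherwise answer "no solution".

359440403

First find gcd(69693770, 635873671):
635873671 = 9*69693770 + 8629741
69693770 = 8*8629741 + 655842
8629741 = 13*655842 + 103795
655842 = 6*103795 + 33072
103795 = 3*33072 + 4579
33072 = 7*4579 + 1019
4579 = 4*1019 + 503
1019 = 2*503 + 13
503 = 38*13 + 9
13 = 1*9 + 4
9 = 2*4 + 1
4 = 4*1 + 0
gcd = 1, so a unique solution mod 635873671 exists.
Back-substitute for the Bézout coefficients:
1 = 9 − 2·4
1 = −2·13 + 3·9
1 = 3·503 − 116·13
1 = −116·1019 + 235·503
1 = 235·4579 − 1056·1019
1 = −1056·33072 + 7627·4579
1 = 7627·103795 − 23937·33072
1 = −23937·655842 + 151249·103795
1 = 151249·8629741 − 1990174·655842
1 = −1990174·69693770 + 16072641·8629741
1 = 16072641·635873671 − 146643943·69693770
So 69693770·(-146643943) ≡ 1 (mod 635873671), giving 69693770⁻¹ ≡ 489229728.
x ≡ 69693770⁻¹·356291813 ≡ 489229728·356291813 ≡ 359440403 (mod 635873671).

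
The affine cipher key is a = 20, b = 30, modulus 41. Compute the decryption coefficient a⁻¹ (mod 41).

Run Euclid on (41, 20):
41 = 2×20 + 1
20 = 20×1 + 0
Since gcd(20, 41) = 1, back-substitute to write 1 as a combination:
1 = 41 − 2·20
Thus 20·(-2) ≡ 1 (mod 41); reducing, -2 mod 41 = 39.

39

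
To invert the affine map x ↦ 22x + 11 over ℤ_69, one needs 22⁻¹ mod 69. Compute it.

22

Apply the Euclidean algorithm to 69 and 22:
69 = 3×22 + 3
22 = 7×3 + 1
3 = 3×1 + 0
Since gcd(22, 69) = 1, back-substitute to write 1 as a combination:
1 = 22 − 7·3
1 = −7·69 + 22·22
So 22·22 ≡ 1 (mod 69).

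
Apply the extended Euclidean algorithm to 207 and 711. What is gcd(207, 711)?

9

Euclidean algorithm:
711 = 3×207 + 90
207 = 2×90 + 27
90 = 3×27 + 9
27 = 3×9 + 0
gcd(207, 711) = 9.
Express as a combination:
9 = 90 − 3·27
9 = −3·207 + 7·90
9 = 7·711 − 24·207
So 9 = (7)·711 + (-24)·207.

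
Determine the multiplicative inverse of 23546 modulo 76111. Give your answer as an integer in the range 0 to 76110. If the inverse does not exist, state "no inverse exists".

gcd(76111, 23546) by repeated division:
76111 = 3×23546 + 5473
23546 = 4×5473 + 1654
5473 = 3×1654 + 511
1654 = 3×511 + 121
511 = 4×121 + 27
121 = 4×27 + 13
27 = 2×13 + 1
13 = 13×1 + 0
Since gcd(23546, 76111) = 1, back-substitute to write 1 as a combination:
1 = 27 − 2·13
1 = −2·121 + 9·27
1 = 9·511 − 38·121
1 = −38·1654 + 123·511
1 = 123·5473 − 407·1654
1 = −407·23546 + 1751·5473
1 = 1751·76111 − 5660·23546
So 23546·(-5660) ≡ 1 (mod 76111), and -5660 ≡ 70451 (mod 76111).

70451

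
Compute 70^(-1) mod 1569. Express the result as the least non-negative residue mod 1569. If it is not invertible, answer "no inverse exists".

Apply the Euclidean algorithm to 1569 and 70:
1569 = 22·70 + 29
70 = 2·29 + 12
29 = 2·12 + 5
12 = 2·5 + 2
5 = 2·2 + 1
2 = 2·1 + 0
Since gcd(70, 1569) = 1, back-substitute to write 1 as a combination:
1 = 5 − 2·2
1 = −2·12 + 5·5
1 = 5·29 − 12·12
1 = −12·70 + 29·29
1 = 29·1569 − 650·70
So 70·(-650) ≡ 1 (mod 1569), and -650 ≡ 919 (mod 1569).

919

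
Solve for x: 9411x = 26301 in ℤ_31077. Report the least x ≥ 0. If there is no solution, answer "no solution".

First find gcd(9411, 31077):
31077 = 3×9411 + 2844
9411 = 3×2844 + 879
2844 = 3×879 + 207
879 = 4×207 + 51
207 = 4×51 + 3
51 = 17×3 + 0
gcd = 3 and 3 | 26301, so solutions exist. Divide through by 3: 3137x ≡ 8767 (mod 10359).
Now find 3137⁻¹ mod 10359:
10359 = 3*3137 + 948
3137 = 3*948 + 293
948 = 3*293 + 69
293 = 4*69 + 17
69 = 4*17 + 1
17 = 17*1 + 0
Back-substitute:
1 = 69 − 4·17
1 = −4·293 + 17·69
1 = 17·948 − 55·293
1 = −55·3137 + 182·948
1 = 182·10359 − 601·3137
So 3137·(-601) ≡ 1 (mod 10359), i.e. 3137⁻¹ ≡ 9758.
Then x ≡ 9758·8767 ≡ 3764 (mod 10359); the smallest non-negative solution is x = 3764.

3764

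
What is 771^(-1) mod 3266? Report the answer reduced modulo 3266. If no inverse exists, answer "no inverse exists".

2279

Extended Euclidean algorithm:
3266 = 4×771 + 182
771 = 4×182 + 43
182 = 4×43 + 10
43 = 4×10 + 3
10 = 3×3 + 1
3 = 3×1 + 0
Since gcd(771, 3266) = 1, back-substitute to write 1 as a combination:
1 = 10 − 3·3
1 = −3·43 + 13·10
1 = 13·182 − 55·43
1 = −55·771 + 233·182
1 = 233·3266 − 987·771
So 771·(-987) ≡ 1 (mod 3266), and -987 ≡ 2279 (mod 3266).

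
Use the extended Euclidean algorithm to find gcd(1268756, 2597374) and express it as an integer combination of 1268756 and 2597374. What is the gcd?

Apply Euclid's algorithm to 2597374 and 1268756:
2597374 = 2·1268756 + 59862
1268756 = 21·59862 + 11654
59862 = 5·11654 + 1592
11654 = 7·1592 + 510
1592 = 3·510 + 62
510 = 8·62 + 14
62 = 4·14 + 6
14 = 2·6 + 2
6 = 3·2 + 0
gcd(1268756, 2597374) = 2.
Working backward:
2 = 14 − 2·6
2 = −2·62 + 9·14
2 = 9·510 − 74·62
2 = −74·1592 + 231·510
2 = 231·11654 − 1691·1592
2 = −1691·59862 + 8686·11654
2 = 8686·1268756 − 184097·59862
2 = −184097·2597374 + 376880·1268756
So 2 = (-184097)·2597374 + (376880)·1268756.

2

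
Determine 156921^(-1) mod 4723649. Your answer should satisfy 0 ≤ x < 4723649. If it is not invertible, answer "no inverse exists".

gcd(4723649, 156921) by repeated division:
4723649 = 30*156921 + 16019
156921 = 9*16019 + 12750
16019 = 1*12750 + 3269
12750 = 3*3269 + 2943
3269 = 1*2943 + 326
2943 = 9*326 + 9
326 = 36*9 + 2
9 = 4*2 + 1
2 = 2*1 + 0
Since gcd(156921, 4723649) = 1, back-substitute to write 1 as a combination:
1 = 9 − 4·2
1 = −4·326 + 145·9
1 = 145·2943 − 1309·326
1 = −1309·3269 + 1454·2943
1 = 1454·12750 − 5671·3269
1 = −5671·16019 + 7125·12750
1 = 7125·156921 − 69796·16019
1 = −69796·4723649 + 2101005·156921
So 156921·2101005 ≡ 1 (mod 4723649).

2101005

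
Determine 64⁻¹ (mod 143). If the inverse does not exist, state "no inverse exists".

38

Extended Euclidean algorithm:
143 = 2·64 + 15
64 = 4·15 + 4
15 = 3·4 + 3
4 = 1·3 + 1
3 = 3·1 + 0
Since gcd(64, 143) = 1, back-substitute to write 1 as a combination:
1 = 4 − 3
1 = −15 + 4·4
1 = 4·64 − 17·15
1 = −17·143 + 38·64
So 64·38 ≡ 1 (mod 143).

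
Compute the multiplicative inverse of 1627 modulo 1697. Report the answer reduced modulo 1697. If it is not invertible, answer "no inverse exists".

800

Extended Euclidean algorithm:
1697 = 1*1627 + 70
1627 = 23*70 + 17
70 = 4*17 + 2
17 = 8*2 + 1
2 = 2*1 + 0
gcd = 1, so the inverse exists. Back-substitute:
1 = 17 − 8·2
1 = −8·70 + 33·17
1 = 33·1627 − 767·70
1 = −767·1697 + 800·1627
So 1627·800 ≡ 1 (mod 1697).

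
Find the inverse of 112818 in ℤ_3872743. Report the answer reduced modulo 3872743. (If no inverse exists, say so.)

3067595

Run Euclid on (3872743, 112818):
3872743 = 34*112818 + 36931
112818 = 3*36931 + 2025
36931 = 18*2025 + 481
2025 = 4*481 + 101
481 = 4*101 + 77
101 = 1*77 + 24
77 = 3*24 + 5
24 = 4*5 + 4
5 = 1*4 + 1
4 = 4*1 + 0
Since gcd(112818, 3872743) = 1, back-substitute to write 1 as a combination:
1 = 5 − 4
1 = −24 + 5·5
1 = 5·77 − 16·24
1 = −16·101 + 21·77
1 = 21·481 − 100·101
1 = −100·2025 + 421·481
1 = 421·36931 − 7678·2025
1 = −7678·112818 + 23455·36931
1 = 23455·3872743 − 805148·112818
So 112818·(-805148) ≡ 1 (mod 3872743), and -805148 ≡ 3067595 (mod 3872743).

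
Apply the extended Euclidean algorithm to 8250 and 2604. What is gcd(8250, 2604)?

Repeated division:
8250 = 3*2604 + 438
2604 = 5*438 + 414
438 = 1*414 + 24
414 = 17*24 + 6
24 = 4*6 + 0
gcd(8250, 2604) = 6.
Working backward:
6 = 414 − 17·24
6 = −17·438 + 18·414
6 = 18·2604 − 107·438
6 = −107·8250 + 339·2604
So 6 = (-107)·8250 + (339)·2604.

6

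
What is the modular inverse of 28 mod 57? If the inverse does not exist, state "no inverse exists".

55

Apply the Euclidean algorithm to 57 and 28:
57 = 2·28 + 1
28 = 28·1 + 0
gcd = 1, so the inverse exists. Back-substitute:
1 = 57 − 2·28
So 28·(-2) ≡ 1 (mod 57), and -2 ≡ 55 (mod 57).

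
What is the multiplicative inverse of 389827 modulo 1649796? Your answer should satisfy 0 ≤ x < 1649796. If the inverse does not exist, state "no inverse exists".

Apply the Euclidean algorithm to 1649796 and 389827:
1649796 = 4×389827 + 90488
389827 = 4×90488 + 27875
90488 = 3×27875 + 6863
27875 = 4×6863 + 423
6863 = 16×423 + 95
423 = 4×95 + 43
95 = 2×43 + 9
43 = 4×9 + 7
9 = 1×7 + 2
7 = 3×2 + 1
2 = 2×1 + 0
Since gcd(389827, 1649796) = 1, back-substitute to write 1 as a combination:
1 = 7 − 3·2
1 = −3·9 + 4·7
1 = 4·43 − 19·9
1 = −19·95 + 42·43
1 = 42·423 − 187·95
1 = −187·6863 + 3034·423
1 = 3034·27875 − 12323·6863
1 = −12323·90488 + 40003·27875
1 = 40003·389827 − 172335·90488
1 = −172335·1649796 + 729343·389827
So 389827·729343 ≡ 1 (mod 1649796).

729343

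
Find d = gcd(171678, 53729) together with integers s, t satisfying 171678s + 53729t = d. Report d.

13

Repeated division:
171678 = 3·53729 + 10491
53729 = 5·10491 + 1274
10491 = 8·1274 + 299
1274 = 4·299 + 78
299 = 3·78 + 65
78 = 1·65 + 13
65 = 5·13 + 0
gcd(171678, 53729) = 13.
Express as a combination:
13 = 78 − 65
13 = −299 + 4·78
13 = 4·1274 − 17·299
13 = −17·10491 + 140·1274
13 = 140·53729 − 717·10491
13 = −717·171678 + 2291·53729
So 13 = (-717)·171678 + (2291)·53729.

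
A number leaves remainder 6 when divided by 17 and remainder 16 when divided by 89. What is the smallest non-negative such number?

550

Write x = 6 + 17·k. Then 17·k ≡ 16 − 6 ≡ 10 (mod 89).
Need 17⁻¹ mod 89. Extended Euclid on (89, 17):
89 = 5·17 + 4
17 = 4·4 + 1
4 = 4·1 + 0
Back-substitute:
1 = 17 − 4·4
1 = −4·89 + 21·17
17⁻¹ ≡ 21 (mod 89), so k ≡ 21·10 ≡ 32 (mod 89).
x = 6 + 17·32 = 550.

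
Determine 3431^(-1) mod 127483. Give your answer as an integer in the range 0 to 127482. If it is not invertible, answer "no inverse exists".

85385

gcd(127483, 3431) by repeated division:
127483 = 37×3431 + 536
3431 = 6×536 + 215
536 = 2×215 + 106
215 = 2×106 + 3
106 = 35×3 + 1
3 = 3×1 + 0
Since gcd(3431, 127483) = 1, back-substitute to write 1 as a combination:
1 = 106 − 35·3
1 = −35·215 + 71·106
1 = 71·536 − 177·215
1 = −177·3431 + 1133·536
1 = 1133·127483 − 42098·3431
Hence 3431⁻¹ ≡ -42098 ≡ 85385 (mod 127483).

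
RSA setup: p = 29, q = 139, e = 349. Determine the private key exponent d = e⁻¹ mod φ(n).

φ(n) = (p−1)(q−1) = 28·138 = 3864.
Need d with 349·d ≡ 1 (mod 3864). Apply the extended Euclidean algorithm:
3864 = 11*349 + 25
349 = 13*25 + 24
25 = 1*24 + 1
24 = 24*1 + 0
Back-substitute:
1 = 25 − 24
1 = −349 + 14·25
1 = 14·3864 − 155·349
So 349·(-155) ≡ 1 (mod 3864), hence d ≡ -155 ≡ 3709 (mod 3864).

3709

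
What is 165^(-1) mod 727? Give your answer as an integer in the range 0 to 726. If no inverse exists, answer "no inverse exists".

Extended Euclidean algorithm:
727 = 4*165 + 67
165 = 2*67 + 31
67 = 2*31 + 5
31 = 6*5 + 1
5 = 5*1 + 0
gcd = 1, so the inverse exists. Back-substitute:
1 = 31 − 6·5
1 = −6·67 + 13·31
1 = 13·165 − 32·67
1 = −32·727 + 141·165
So 165·141 ≡ 1 (mod 727).

141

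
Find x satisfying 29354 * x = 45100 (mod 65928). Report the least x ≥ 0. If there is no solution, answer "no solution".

9758

First find gcd(29354, 65928):
65928 = 2*29354 + 7220
29354 = 4*7220 + 474
7220 = 15*474 + 110
474 = 4*110 + 34
110 = 3*34 + 8
34 = 4*8 + 2
8 = 4*2 + 0
gcd = 2 and 2 | 45100, so solutions exist. Divide through by 2: 14677x ≡ 22550 (mod 32964).
Now find 14677⁻¹ mod 32964:
32964 = 2*14677 + 3610
14677 = 4*3610 + 237
3610 = 15*237 + 55
237 = 4*55 + 17
55 = 3*17 + 4
17 = 4*4 + 1
4 = 4*1 + 0
Back-substitute:
1 = 17 − 4·4
1 = −4·55 + 13·17
1 = 13·237 − 56·55
1 = −56·3610 + 853·237
1 = 853·14677 − 3468·3610
1 = −3468·32964 + 7789·14677
So 14677⁻¹ ≡ 7789 (mod 32964).
Then x ≡ 7789·22550 ≡ 9758 (mod 32964); the smallest non-negative solution is x = 9758.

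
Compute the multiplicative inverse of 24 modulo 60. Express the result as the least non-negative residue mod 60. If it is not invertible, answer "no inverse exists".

Compute gcd(24, 60):
60 = 2*24 + 12
24 = 2*12 + 0
The gcd is 12, not 1, hence no inverse exists.

no inverse exists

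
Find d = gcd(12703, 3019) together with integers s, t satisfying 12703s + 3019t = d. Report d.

1

Apply Euclid's algorithm to 12703 and 3019:
12703 = 4·3019 + 627
3019 = 4·627 + 511
627 = 1·511 + 116
511 = 4·116 + 47
116 = 2·47 + 22
47 = 2·22 + 3
22 = 7·3 + 1
3 = 3·1 + 0
gcd(12703, 3019) = 1.
Express as a combination:
1 = 22 − 7·3
1 = −7·47 + 15·22
1 = 15·116 − 37·47
1 = −37·511 + 163·116
1 = 163·627 − 200·511
1 = −200·3019 + 963·627
1 = 963·12703 − 4052·3019
So 1 = (963)·12703 + (-4052)·3019.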